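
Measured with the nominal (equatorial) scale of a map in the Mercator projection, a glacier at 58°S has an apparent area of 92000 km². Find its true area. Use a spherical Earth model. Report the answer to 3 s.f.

25800 km²

For Mercator, h = k = sec φ (a conformal cylindrical projection has a single point scale, 1/cos φ).
Areal scale = k² = sec²φ = 1/cos²(58°) = 1/0.5299² = 3.561.
True area = apparent / (areal scale) = 92000 / 3.561 ≈ 25800 km².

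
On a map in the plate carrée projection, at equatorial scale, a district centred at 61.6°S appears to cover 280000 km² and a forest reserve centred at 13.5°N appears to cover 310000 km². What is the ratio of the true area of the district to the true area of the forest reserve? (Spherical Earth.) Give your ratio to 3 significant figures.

Plate carrée has h = 1 and k = sec φ, giving areal scale sec φ; true area = (apparent area) · cos φ.
True area of district: 280000 × cos(61.6°) = 280000 × 0.4756 = 133200 km².
True area of forest reserve: 310000 × cos(13.5°) = 310000 × 0.9724 = 301400 km².
Ratio = 133200 / 301400 ≈ 0.442.

0.442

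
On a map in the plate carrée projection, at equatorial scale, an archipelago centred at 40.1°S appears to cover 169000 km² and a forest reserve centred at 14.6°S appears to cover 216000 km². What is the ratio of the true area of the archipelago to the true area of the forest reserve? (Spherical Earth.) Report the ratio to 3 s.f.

Plate carrée has h = 1 and k = sec φ, giving areal scale sec φ; true area = (apparent area) · cos φ.
True area of archipelago: 169000 × cos(40.1°) = 169000 × 0.7649 = 129300 km².
True area of forest reserve: 216000 × cos(14.6°) = 216000 × 0.9677 = 209000 km².
Ratio = 129300 / 209000 ≈ 0.618.

0.618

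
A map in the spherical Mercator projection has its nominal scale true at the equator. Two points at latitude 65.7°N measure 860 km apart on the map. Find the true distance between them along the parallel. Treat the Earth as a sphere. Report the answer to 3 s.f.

354 km

The Mercator projection is conformal; its linear scale factor is the same in every direction and equals sec φ = 1/cos φ.
Along the parallel at 65.7°, map distances are exaggerated by k = sec 65.7° = 2.430.
True distance = 860 / 2.430 = 860 × cos 65.7° ≈ 354 km.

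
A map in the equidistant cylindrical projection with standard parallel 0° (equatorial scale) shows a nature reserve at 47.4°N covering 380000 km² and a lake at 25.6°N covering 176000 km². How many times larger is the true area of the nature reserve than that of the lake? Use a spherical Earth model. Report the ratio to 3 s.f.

On the plate carrée, areal scale = h·k = 1 × sec φ, so true area = apparent × cos φ.
True area of nature reserve: 380000 × cos(47.4°) = 380000 × 0.6769 = 257200 km².
True area of lake: 176000 × cos(25.6°) = 176000 × 0.9018 = 158700 km².
Ratio = 257200 / 158700 ≈ 1.62.

1.62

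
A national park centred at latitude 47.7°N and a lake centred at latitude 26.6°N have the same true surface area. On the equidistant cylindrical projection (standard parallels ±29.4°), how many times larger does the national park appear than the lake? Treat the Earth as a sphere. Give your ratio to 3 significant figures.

The equidistant cylindrical projection with φ₀ = 29.4° has h = 1 (meridians true) and k = cos φ₀ / cos φ along parallels.
Areal scale at 47.7°: h·k = 1.000 × 1.294 = 1.294.
Areal scale at 26.6°: h·k = 1.000 × 0.9743 = 0.9743.
Ratio = 1.294/0.9743 ≈ 1.33.

1.33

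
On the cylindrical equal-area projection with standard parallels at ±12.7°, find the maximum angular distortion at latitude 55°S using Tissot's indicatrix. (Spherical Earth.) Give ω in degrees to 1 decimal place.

58.2°

For cylindrical equal-area with standard parallel φ₀, h = cos φ / cos φ₀ and k = cos φ₀ / cos φ, so h·k = 1.
At 55°: h = 0.5880, k = 1.701; principal scales a = 1.701, b = 0.5880.
sin(ω/2) = (a − b)/(a + b) = 1.113/2.289 = 0.4862, so ω = 2 arcsin(0.4862) ≈ 58.2°.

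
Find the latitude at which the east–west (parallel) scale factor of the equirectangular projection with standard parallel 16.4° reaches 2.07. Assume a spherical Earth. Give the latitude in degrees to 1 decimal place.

With standard parallel φ₀ = 16.4°, the equirectangular projection gives x = Rλ cos φ₀, y = Rφ, so h = 1 and k = cos 16.4° / cos φ.
k = cos φ₀ / cos φ = 2.07  ⇒  cos φ = cos 16.4° / 2.07 = 0.4634.
φ = arccos(0.4634) ≈ 62.4°.

62.4°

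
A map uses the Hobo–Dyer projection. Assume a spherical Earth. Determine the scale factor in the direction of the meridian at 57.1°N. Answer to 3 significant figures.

0.685

The Hobo–Dyer projection is cylindrical equal-area with φ₀ = 37.5°. A cylindrical equal-area projection with standard parallel φ₀ has meridian scale h = cos φ / cos φ₀ and parallel scale k = cos φ₀ / cos φ (so areas are preserved, h·k = 1).
h = cos 57.1° / cos 37.5° = 0.5432/0.7934 = 0.6847.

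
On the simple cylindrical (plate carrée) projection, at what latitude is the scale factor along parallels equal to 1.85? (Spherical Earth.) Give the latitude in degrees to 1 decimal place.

57.3°

Plate carrée: h = 1, k = sec φ along parallels.
sec φ = 1.85  ⇒  cos φ = 0.5405  ⇒  φ ≈ 57.3°.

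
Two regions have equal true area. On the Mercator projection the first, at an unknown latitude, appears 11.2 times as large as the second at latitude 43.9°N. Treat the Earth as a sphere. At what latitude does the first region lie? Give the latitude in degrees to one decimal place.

On Mercator, (apparent₁)/(apparent₂) = sec²φ₁ / sec²φ₂ when true areas are equal.
cos²φ₂ / cos²φ₁ = 11.2  ⇒  cos φ₁ = cos 43.9° / √11.2 = 0.7206/3.347 = 0.2153.
φ₁ = arccos(0.2153) ≈ 77.6°.

77.6°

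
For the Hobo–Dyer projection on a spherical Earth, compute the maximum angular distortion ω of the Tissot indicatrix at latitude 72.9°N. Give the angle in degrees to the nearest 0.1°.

98.7°

Hobo–Dyer is a cylindrical equal-area projection with standard parallels at ±37.5°. For cylindrical equal-area with standard parallel φ₀, h = cos φ / cos φ₀ and k = cos φ₀ / cos φ, so h·k = 1.
At 72.9°: h = 0.3706, k = 2.698; principal scales a = 2.698, b = 0.3706.
sin(ω/2) = (a − b)/(a + b) = 2.327/3.069 = 0.7584, so ω = 2 arcsin(0.7584) ≈ 98.7°.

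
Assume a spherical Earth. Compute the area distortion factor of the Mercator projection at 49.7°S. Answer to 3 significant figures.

The Mercator projection is conformal; its linear scale factor is the same in every direction and equals sec φ = 1/cos φ.
Areal scale = k² = sec²φ = 1/cos²(49.7°) = 1/0.6468² = 2.390.

2.39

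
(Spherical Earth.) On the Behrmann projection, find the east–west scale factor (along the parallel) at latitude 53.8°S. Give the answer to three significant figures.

Behrmann is a cylindrical equal-area projection with standard parallels at ±30°. A cylindrical equal-area projection with standard parallel φ₀ has meridian scale h = cos φ / cos φ₀ and parallel scale k = cos φ₀ / cos φ (so areas are preserved, h·k = 1).
k = cos 30° / cos 53.8° = 0.8660/0.5906 = 1.466.

1.47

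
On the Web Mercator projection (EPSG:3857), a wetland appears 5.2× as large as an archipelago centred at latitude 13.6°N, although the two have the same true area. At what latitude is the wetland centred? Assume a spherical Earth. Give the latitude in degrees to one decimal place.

On Mercator, (apparent₁)/(apparent₂) = sec²φ₁ / sec²φ₂ when true areas are equal.
cos²φ₂ / cos²φ₁ = 5.2  ⇒  cos φ₁ = cos 13.6° / √5.2 = 0.9720/2.280 = 0.4262.
φ₁ = arccos(0.4262) ≈ 64.8°.

64.8°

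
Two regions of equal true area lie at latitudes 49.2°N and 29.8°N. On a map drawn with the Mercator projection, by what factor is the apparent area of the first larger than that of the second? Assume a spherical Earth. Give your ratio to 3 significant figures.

1.76

On Mercator, area is exaggerated by sec²φ = 1/cos²φ.
At 49.2°: sec²(49.2°) = 1/0.6534² = 2.342.
At 29.8°: sec²(29.8°) = 1/0.8678² = 1.328.
Ratio = 2.342/1.328 = cos²(29.8°)/cos²(49.2°) ≈ 1.76.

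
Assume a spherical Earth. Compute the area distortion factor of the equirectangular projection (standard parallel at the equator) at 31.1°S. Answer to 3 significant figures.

Plate carrée maps x = Rλ, y = Rφ. The meridian scale is h = 1 and the parallel scale is k = 1/cos φ = sec φ.
Areal scale = h·k = 1 × sec φ; at 31.1°, h = 1.000, k = 1.168, so h·k = 1.168.

1.17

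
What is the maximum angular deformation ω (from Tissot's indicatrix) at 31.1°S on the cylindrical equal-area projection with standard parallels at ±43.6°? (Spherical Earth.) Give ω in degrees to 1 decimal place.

19.1°

Cylindrical equal-area (φ₀ = 43.6°): h = cos φ / cos 43.6° along meridians, k = cos 43.6° / cos φ along parallels; h·k = 1.
At 31.1°: h = 1.182, k = 0.8457; principal scales a = 1.182, b = 0.8457.
sin(ω/2) = (a − b)/(a + b) = 0.3367/2.028 = 0.1660, so ω = 2 arcsin(0.1660) ≈ 19.1°.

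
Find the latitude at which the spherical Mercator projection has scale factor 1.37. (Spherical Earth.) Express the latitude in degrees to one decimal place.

43.1°

Mercator scale is k = sec φ = 1/cos φ.
1/cos φ = 1.37  ⇒  cos φ = 0.7299  ⇒  φ = arccos(0.7299) ≈ 43.1°.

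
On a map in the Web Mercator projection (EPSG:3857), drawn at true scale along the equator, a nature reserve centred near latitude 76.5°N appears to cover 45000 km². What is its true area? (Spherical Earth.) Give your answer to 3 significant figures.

For Mercator, h = k = sec φ (a conformal cylindrical projection has a single point scale, 1/cos φ).
Areal scale = k² = sec²φ = 1/cos²(76.5°) = 1/0.2334² = 18.35.
True area = apparent / (areal scale) = 45000 / 18.35 ≈ 2450 km².

2450 km²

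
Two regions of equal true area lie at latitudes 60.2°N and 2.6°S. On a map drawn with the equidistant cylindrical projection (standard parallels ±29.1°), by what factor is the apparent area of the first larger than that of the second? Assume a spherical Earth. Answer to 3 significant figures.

The equidistant cylindrical projection with φ₀ = 29.1° has h = 1 (meridians true) and k = cos φ₀ / cos φ along parallels.
Areal scale at 60.2°: h·k = 1.000 × 1.758 = 1.758.
Areal scale at 2.6°: h·k = 1.000 × 0.8747 = 0.8747.
Ratio = 1.758/0.8747 ≈ 2.01.

2.01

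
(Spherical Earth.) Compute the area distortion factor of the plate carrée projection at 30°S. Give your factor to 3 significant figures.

Plate carrée maps x = Rλ, y = Rφ. The meridian scale is h = 1 and the parallel scale is k = 1/cos φ = sec φ.
Areal scale = h·k = 1 × sec φ; at 30°, h = 1.000, k = 1.155, so h·k = 1.155.

1.15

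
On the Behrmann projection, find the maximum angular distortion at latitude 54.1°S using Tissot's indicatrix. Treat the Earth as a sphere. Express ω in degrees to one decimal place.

43.6°

Behrmann is a cylindrical equal-area projection with standard parallels at ±30°. For cylindrical equal-area with standard parallel φ₀, h = cos φ / cos φ₀ and k = cos φ₀ / cos φ, so h·k = 1.
At 54.1°: h = 0.6771, k = 1.477; principal scales a = 1.477, b = 0.6771.
sin(ω/2) = (a − b)/(a + b) = 0.7998/2.154 = 0.3713, so ω = 2 arcsin(0.3713) ≈ 43.6°.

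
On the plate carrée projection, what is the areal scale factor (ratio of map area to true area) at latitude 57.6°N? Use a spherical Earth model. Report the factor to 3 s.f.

Plate carrée maps x = Rλ, y = Rφ. The meridian scale is h = 1 and the parallel scale is k = 1/cos φ = sec φ.
Areal scale = h·k = 1 × sec φ; at 57.6°, h = 1.000, k = 1.866, so h·k = 1.866.

1.87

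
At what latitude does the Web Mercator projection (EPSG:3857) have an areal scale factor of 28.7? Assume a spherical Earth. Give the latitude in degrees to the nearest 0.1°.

79.2°

Mercator areal scale is sec²φ.
sec²φ = 28.7  ⇒  cos²φ = 0.03484  ⇒  cos φ = 0.1867.
φ = arccos(0.1867) ≈ 79.2°.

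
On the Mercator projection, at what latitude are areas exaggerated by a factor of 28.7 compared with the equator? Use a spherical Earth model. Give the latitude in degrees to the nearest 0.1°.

Mercator areal scale is sec²φ.
sec²φ = 28.7  ⇒  cos²φ = 0.03484  ⇒  cos φ = 0.1867.
φ = arccos(0.1867) ≈ 79.2°.

79.2°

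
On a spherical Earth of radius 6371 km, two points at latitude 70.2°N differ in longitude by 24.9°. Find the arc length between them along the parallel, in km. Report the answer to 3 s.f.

Arc length along a parallel = R cos φ · Δλ (with Δλ in radians).
= 6371 × cos 70.2° × (24.9° × π/180) = 6371 × 0.3387 × 0.4346 ≈ 938 km.

938 km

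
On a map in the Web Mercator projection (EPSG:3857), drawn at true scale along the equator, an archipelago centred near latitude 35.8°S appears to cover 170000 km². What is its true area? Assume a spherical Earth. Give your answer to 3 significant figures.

112000 km²

The Mercator projection is conformal; its linear scale factor is the same in every direction and equals sec φ = 1/cos φ.
Areal scale = k² = sec²φ = 1/cos²(35.8°) = 1/0.8111² = 1.520.
True area = apparent / (areal scale) = 170000 / 1.520 ≈ 112000 km².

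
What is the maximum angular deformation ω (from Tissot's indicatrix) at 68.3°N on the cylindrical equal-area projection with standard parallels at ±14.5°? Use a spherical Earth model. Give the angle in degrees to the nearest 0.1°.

Cylindrical equal-area (φ₀ = 14.5°): h = cos φ / cos 14.5° along meridians, k = cos 14.5° / cos φ along parallels; h·k = 1.
At 68.3°: h = 0.3819, k = 2.618; principal scales a = 2.618, b = 0.3819.
sin(ω/2) = (a − b)/(a + b) = 2.236/3.000 = 0.7454, so ω = 2 arcsin(0.7454) ≈ 96.4°.

96.4°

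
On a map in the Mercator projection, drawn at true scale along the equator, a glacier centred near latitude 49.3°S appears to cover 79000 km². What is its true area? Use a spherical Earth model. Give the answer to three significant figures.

Mercator is conformal, so the point scale is isotropic: h = k = sec φ = 1/cos φ.
Areal scale = k² = sec²φ = 1/cos²(49.3°) = 1/0.6521² = 2.352.
True area = apparent / (areal scale) = 79000 / 2.352 ≈ 33600 km².

33600 km²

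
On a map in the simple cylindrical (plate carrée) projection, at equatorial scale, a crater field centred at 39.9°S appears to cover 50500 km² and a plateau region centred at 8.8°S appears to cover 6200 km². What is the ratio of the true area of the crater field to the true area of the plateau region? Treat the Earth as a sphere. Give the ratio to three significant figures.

6.32

Plate carrée has h = 1 and k = sec φ, giving areal scale sec φ; true area = (apparent area) · cos φ.
True area of crater field: 50500 × cos(39.9°) = 50500 × 0.7672 = 38740 km².
True area of plateau region: 6200 × cos(8.8°) = 6200 × 0.9882 = 6127 km².
Ratio = 38740 / 6127 ≈ 6.32.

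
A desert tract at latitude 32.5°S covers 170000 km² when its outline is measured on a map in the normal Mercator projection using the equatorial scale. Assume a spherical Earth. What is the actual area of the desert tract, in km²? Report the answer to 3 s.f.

Mercator is conformal, so the point scale is isotropic: h = k = sec φ = 1/cos φ.
Areal scale = k² = sec²φ = 1/cos²(32.5°) = 1/0.8434² = 1.406.
True area = apparent / (areal scale) = 170000 / 1.406 ≈ 121000 km².

121000 km²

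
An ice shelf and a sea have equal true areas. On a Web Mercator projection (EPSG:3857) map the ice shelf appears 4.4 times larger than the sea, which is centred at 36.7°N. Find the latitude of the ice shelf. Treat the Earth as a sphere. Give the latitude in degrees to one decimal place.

For equal true areas on Mercator, apparent areas scale as sec²φ, so the ratio is cos²φ₂ / cos²φ₁.
cos²φ₂ / cos²φ₁ = 4.4  ⇒  cos φ₁ = cos 36.7° / √4.4 = 0.8018/2.098 = 0.3822.
φ₁ = arccos(0.3822) ≈ 67.5°.

67.5°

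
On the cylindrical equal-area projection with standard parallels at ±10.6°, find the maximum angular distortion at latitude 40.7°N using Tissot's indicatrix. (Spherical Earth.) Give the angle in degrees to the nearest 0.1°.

29.4°

A cylindrical equal-area projection with standard parallel φ₀ has meridian scale h = cos φ / cos φ₀ and parallel scale k = cos φ₀ / cos φ (so areas are preserved, h·k = 1).
At 40.7°: h = 0.7713, k = 1.297; principal scales a = 1.297, b = 0.7713.
sin(ω/2) = (a − b)/(a + b) = 0.5252/2.068 = 0.2540, so ω = 2 arcsin(0.2540) ≈ 29.4°.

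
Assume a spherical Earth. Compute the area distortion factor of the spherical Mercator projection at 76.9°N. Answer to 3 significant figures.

19.5

Mercator is conformal, so the point scale is isotropic: h = k = sec φ = 1/cos φ.
Areal scale = k² = sec²φ = 1/cos²(76.9°) = 1/0.2267² = 19.47.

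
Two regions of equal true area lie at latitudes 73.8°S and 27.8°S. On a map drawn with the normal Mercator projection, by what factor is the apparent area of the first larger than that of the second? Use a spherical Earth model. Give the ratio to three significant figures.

10.1

On Mercator, area is exaggerated by sec²φ = 1/cos²φ.
At 73.8°: sec²(73.8°) = 1/0.2790² = 12.85.
At 27.8°: sec²(27.8°) = 1/0.8846² = 1.278.
Ratio = 12.85/1.278 = cos²(27.8°)/cos²(73.8°) ≈ 10.1.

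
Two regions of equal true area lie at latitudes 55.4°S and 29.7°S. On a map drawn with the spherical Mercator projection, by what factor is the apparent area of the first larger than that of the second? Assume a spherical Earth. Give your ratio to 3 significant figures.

2.34

Mercator is conformal with k = sec φ, so areal scale = k² = sec²φ.
At 55.4°: sec²(55.4°) = 1/0.5678² = 3.101.
At 29.7°: sec²(29.7°) = 1/0.8686² = 1.325.
Ratio = 3.101/1.325 = cos²(29.7°)/cos²(55.4°) ≈ 2.34.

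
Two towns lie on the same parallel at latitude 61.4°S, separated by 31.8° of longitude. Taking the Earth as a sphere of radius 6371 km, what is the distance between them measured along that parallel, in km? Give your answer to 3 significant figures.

1690 km

Arc length along a parallel = R cos φ · Δλ (with Δλ in radians).
= 6371 × cos 61.4° × (31.8° × π/180) = 6371 × 0.4787 × 0.5550 ≈ 1690 km.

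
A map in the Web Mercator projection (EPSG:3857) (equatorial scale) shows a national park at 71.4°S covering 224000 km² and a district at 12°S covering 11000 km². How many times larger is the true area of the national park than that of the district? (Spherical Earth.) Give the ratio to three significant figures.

Mercator's areal exaggeration is sec²φ; hence true area = (apparent area) · cos²φ.
True area of national park: 224000 × cos²(71.4°) = 224000 × 0.1017 = 22790 km².
True area of district: 11000 × cos²(12°) = 11000 × 0.9568 = 10520 km².
Ratio = 22790 / 10520 ≈ 2.17.

2.17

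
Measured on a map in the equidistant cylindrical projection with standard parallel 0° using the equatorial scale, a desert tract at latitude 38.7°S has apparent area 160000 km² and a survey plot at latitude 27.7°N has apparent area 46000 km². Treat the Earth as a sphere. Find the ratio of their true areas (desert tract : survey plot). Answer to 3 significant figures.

3.07

On the plate carrée, areal scale = h·k = 1 × sec φ, so true area = apparent × cos φ.
True area of desert tract: 160000 × cos(38.7°) = 160000 × 0.7804 = 124900 km².
True area of survey plot: 46000 × cos(27.7°) = 46000 × 0.8854 = 40730 km².
Ratio = 124900 / 40730 ≈ 3.07.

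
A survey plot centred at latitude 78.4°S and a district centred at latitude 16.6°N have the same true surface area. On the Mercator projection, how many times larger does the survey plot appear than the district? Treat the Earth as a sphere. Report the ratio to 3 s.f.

On Mercator, area is exaggerated by sec²φ = 1/cos²φ.
At 78.4°: sec²(78.4°) = 1/0.2011² = 24.73.
At 16.6°: sec²(16.6°) = 1/0.9583² = 1.089.
Ratio = 24.73/1.089 = cos²(16.6°)/cos²(78.4°) ≈ 22.7.

22.7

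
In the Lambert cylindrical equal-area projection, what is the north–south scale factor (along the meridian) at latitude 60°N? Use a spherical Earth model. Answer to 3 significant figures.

0.500

The Lambert cylindrical equal-area projection is the cylindrical equal-area projection with its standard parallel at the equator (φ₀ = 0). A cylindrical equal-area projection with standard parallel φ₀ has meridian scale h = cos φ / cos φ₀ and parallel scale k = cos φ₀ / cos φ (so areas are preserved, h·k = 1).
h = cos 60° / cos 0° = 0.5000/1.000 = 0.5000.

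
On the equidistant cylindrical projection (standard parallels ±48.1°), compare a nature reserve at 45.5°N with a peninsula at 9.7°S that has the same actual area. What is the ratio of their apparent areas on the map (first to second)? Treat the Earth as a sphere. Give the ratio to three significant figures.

In the equirectangular projection with standard parallel φ₀ = 48.1° (x = Rλ cos φ₀, y = Rφ), meridians are true-scale (h = 1) and the parallel scale is k = cos φ₀ / cos φ.
Areal scale at 45.5°: h·k = 1.000 × 0.9528 = 0.9528.
Areal scale at 9.7°: h·k = 1.000 × 0.6775 = 0.6775.
Ratio = 0.9528/0.6775 ≈ 1.41.

1.41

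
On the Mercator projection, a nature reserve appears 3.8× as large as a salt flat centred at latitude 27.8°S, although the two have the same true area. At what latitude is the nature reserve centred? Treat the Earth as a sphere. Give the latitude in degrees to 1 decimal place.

63.0°

Mercator areal scale is sec²φ, so apparent-area ratio = sec²φ₁ / sec²φ₂ = cos²φ₂ / cos²φ₁.
cos²φ₂ / cos²φ₁ = 3.8  ⇒  cos φ₁ = cos 27.8° / √3.8 = 0.8846/1.949 = 0.4538.
φ₁ = arccos(0.4538) ≈ 63.0°.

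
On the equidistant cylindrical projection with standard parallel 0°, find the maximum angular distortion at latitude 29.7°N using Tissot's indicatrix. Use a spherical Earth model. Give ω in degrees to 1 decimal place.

For the equirectangular projection with φ₀ = 0 (plate carrée), h = 1 along meridians and k = sec φ along parallels.
At 29.7°: h = 1.000, k = 1.151; principal scales a = 1.151, b = 1.000.
sin(ω/2) = (a − b)/(a + b) = 0.1512/2.151 = 0.07030, so ω = 2 arcsin(0.07030) ≈ 8.1°.

8.1°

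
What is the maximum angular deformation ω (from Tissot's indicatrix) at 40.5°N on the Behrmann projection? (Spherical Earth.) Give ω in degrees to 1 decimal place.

14.9°

The Behrmann projection is cylindrical equal-area with φ₀ = 30°. For cylindrical equal-area with standard parallel φ₀, h = cos φ / cos φ₀ and k = cos φ₀ / cos φ, so h·k = 1.
At 40.5°: h = 0.8780, k = 1.139; principal scales a = 1.139, b = 0.8780.
sin(ω/2) = (a − b)/(a + b) = 0.2609/2.017 = 0.1293, so ω = 2 arcsin(0.1293) ≈ 14.9°.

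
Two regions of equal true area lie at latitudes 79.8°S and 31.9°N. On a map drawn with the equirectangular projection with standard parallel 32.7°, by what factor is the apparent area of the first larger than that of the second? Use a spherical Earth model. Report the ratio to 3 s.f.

4.79

With standard parallel φ₀ = 32.7°, the equirectangular projection gives x = Rλ cos φ₀, y = Rφ, so h = 1 and k = cos 32.7° / cos φ.
Areal scale at 79.8°: h·k = 1.000 × 4.752 = 4.752.
Areal scale at 31.9°: h·k = 1.000 × 0.9912 = 0.9912.
Ratio = 4.752/0.9912 ≈ 4.79.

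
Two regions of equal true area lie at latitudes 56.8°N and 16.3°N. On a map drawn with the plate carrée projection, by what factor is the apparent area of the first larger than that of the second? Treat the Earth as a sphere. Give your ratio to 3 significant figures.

1.75

Plate carrée maps x = Rλ, y = Rφ. The meridian scale is h = 1 and the parallel scale is k = 1/cos φ = sec φ.
Areal scale at 56.8°: h·k = 1.000 × 1.826 = 1.826.
Areal scale at 16.3°: h·k = 1.000 × 1.042 = 1.042.
Ratio = 1.826/1.042 ≈ 1.75.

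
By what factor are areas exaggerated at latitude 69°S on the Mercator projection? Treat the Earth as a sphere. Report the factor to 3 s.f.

7.79

Mercator is conformal, so the point scale is isotropic: h = k = sec φ = 1/cos φ.
Areal scale = k² = sec²φ = 1/cos²(69°) = 1/0.3584² = 7.786.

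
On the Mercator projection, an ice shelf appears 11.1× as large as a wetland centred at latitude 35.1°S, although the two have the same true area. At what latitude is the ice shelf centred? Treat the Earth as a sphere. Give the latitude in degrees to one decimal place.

For equal true areas on Mercator, apparent areas scale as sec²φ, so the ratio is cos²φ₂ / cos²φ₁.
cos²φ₂ / cos²φ₁ = 11.1  ⇒  cos φ₁ = cos 35.1° / √11.1 = 0.8181/3.332 = 0.2456.
φ₁ = arccos(0.2456) ≈ 75.8°.

75.8°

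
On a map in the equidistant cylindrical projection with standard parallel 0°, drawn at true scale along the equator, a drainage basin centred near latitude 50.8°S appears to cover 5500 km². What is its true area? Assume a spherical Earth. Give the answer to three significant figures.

3480 km²

For the equirectangular projection with φ₀ = 0 (plate carrée), h = 1 along meridians and k = sec φ along parallels.
Areal scale = h·k = 1 × sec φ; at 50.8°, h = 1.000, k = 1.582, so h·k = 1.582.
True area = apparent / (areal scale) = 5500 / 1.582 ≈ 3480 km².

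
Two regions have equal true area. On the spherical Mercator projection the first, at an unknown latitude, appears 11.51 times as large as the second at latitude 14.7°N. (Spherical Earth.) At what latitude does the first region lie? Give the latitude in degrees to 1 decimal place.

On Mercator, (apparent₁)/(apparent₂) = sec²φ₁ / sec²φ₂ when true areas are equal.
cos²φ₂ / cos²φ₁ = 11.51  ⇒  cos φ₁ = cos 14.7° / √11.51 = 0.9673/3.393 = 0.2851.
φ₁ = arccos(0.2851) ≈ 73.4°.

73.4°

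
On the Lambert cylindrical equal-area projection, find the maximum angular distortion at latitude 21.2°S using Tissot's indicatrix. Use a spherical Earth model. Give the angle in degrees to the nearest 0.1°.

8.0°

The Lambert cylindrical equal-area projection is the cylindrical equal-area projection with its standard parallel at the equator (φ₀ = 0). A cylindrical equal-area projection with standard parallel φ₀ has meridian scale h = cos φ / cos φ₀ and parallel scale k = cos φ₀ / cos φ (so areas are preserved, h·k = 1).
At 21.2°: h = 0.9323, k = 1.073; principal scales a = 1.073, b = 0.9323.
sin(ω/2) = (a − b)/(a + b) = 0.1403/2.005 = 0.06996, so ω = 2 arcsin(0.06996) ≈ 8.0°.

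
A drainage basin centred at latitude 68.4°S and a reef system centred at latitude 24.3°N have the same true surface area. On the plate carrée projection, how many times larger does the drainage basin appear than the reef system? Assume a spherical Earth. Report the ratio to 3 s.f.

2.48

For the equirectangular projection with φ₀ = 0 (plate carrée), h = 1 along meridians and k = sec φ along parallels.
Areal scale at 68.4°: h·k = 1.000 × 2.716 = 2.716.
Areal scale at 24.3°: h·k = 1.000 × 1.097 = 1.097.
Ratio = 2.716/1.097 ≈ 2.48.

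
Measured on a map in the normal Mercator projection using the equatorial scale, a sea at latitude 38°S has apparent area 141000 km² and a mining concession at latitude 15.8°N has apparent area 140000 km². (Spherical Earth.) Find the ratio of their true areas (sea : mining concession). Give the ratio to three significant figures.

Since Mercator area scale is 1/cos²φ, the true area equals the apparent area multiplied by cos²φ.
True area of sea: 141000 × cos²(38°) = 141000 × 0.6210 = 87560 km².
True area of mining concession: 140000 × cos²(15.8°) = 140000 × 0.9259 = 129600 km².
Ratio = 87560 / 129600 ≈ 0.675.

0.675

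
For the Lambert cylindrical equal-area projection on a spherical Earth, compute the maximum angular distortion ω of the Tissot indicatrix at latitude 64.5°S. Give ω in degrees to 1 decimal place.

86.8°

The Lambert cylindrical equal-area projection is the cylindrical equal-area projection with its standard parallel at the equator (φ₀ = 0). A cylindrical equal-area projection with standard parallel φ₀ has meridian scale h = cos φ / cos φ₀ and parallel scale k = cos φ₀ / cos φ (so areas are preserved, h·k = 1).
At 64.5°: h = 0.4305, k = 2.323; principal scales a = 2.323, b = 0.4305.
sin(ω/2) = (a − b)/(a + b) = 1.892/2.753 = 0.6873, so ω = 2 arcsin(0.6873) ≈ 86.8°.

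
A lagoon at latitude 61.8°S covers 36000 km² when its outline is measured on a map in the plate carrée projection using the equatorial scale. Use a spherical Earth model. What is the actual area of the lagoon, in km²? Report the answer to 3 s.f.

In the plate carrée (x = Rλ, y = Rφ), meridians are true-scale (h = 1) and parallels are stretched by k = sec φ.
Areal scale = h·k = 1 × sec φ; at 61.8°, h = 1.000, k = 2.116, so h·k = 2.116.
True area = apparent / (areal scale) = 36000 / 2.116 ≈ 17000 km².

17000 km²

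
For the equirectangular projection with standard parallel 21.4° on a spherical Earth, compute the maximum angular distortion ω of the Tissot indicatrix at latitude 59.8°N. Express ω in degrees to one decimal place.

With standard parallel φ₀ = 21.4°, the equirectangular projection gives x = Rλ cos φ₀, y = Rφ, so h = 1 and k = cos 21.4° / cos φ.
At 59.8°: h = 1.000, k = 1.851; principal scales a = 1.851, b = 1.000.
sin(ω/2) = (a − b)/(a + b) = 0.8509/2.851 = 0.2985, so ω = 2 arcsin(0.2985) ≈ 34.7°.

34.7°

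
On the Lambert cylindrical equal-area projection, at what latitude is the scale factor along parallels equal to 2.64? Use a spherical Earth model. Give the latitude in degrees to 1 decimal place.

67.7°

The Lambert cylindrical equal-area projection is the cylindrical equal-area projection with its standard parallel at the equator (φ₀ = 0). For cylindrical equal-area with standard parallel φ₀, h = cos φ / cos φ₀ and k = cos φ₀ / cos φ, so h·k = 1.
k = cos φ₀ / cos φ = 2.64  ⇒  cos φ = cos 0° / 2.64 = 0.3788.
φ = arccos(0.3788) ≈ 67.7°.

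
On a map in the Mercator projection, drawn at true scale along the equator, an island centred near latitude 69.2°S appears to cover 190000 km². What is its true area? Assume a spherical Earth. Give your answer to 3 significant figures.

24000 km²

The Mercator projection is conformal; its linear scale factor is the same in every direction and equals sec φ = 1/cos φ.
Areal scale = k² = sec²φ = 1/cos²(69.2°) = 1/0.3551² = 7.930.
True area = apparent / (areal scale) = 190000 / 7.930 ≈ 24000 km².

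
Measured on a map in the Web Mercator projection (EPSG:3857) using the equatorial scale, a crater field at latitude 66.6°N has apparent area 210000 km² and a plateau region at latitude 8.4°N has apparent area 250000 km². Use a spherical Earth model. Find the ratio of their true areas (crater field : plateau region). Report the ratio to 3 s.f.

On Mercator the areal scale is sec²φ, so true area = apparent × cos²φ.
True area of crater field: 210000 × cos²(66.6°) = 210000 × 0.1577 = 33120 km².
True area of plateau region: 250000 × cos²(8.4°) = 250000 × 0.9787 = 244700 km².
Ratio = 33120 / 244700 ≈ 0.135.

0.135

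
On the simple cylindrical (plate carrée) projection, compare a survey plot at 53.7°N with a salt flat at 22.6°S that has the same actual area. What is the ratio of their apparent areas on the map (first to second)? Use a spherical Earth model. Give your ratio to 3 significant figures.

In the plate carrée (x = Rλ, y = Rφ), meridians are true-scale (h = 1) and parallels are stretched by k = sec φ.
Areal scale at 53.7°: h·k = 1.000 × 1.689 = 1.689.
Areal scale at 22.6°: h·k = 1.000 × 1.083 = 1.083.
Ratio = 1.689/1.083 ≈ 1.56.

1.56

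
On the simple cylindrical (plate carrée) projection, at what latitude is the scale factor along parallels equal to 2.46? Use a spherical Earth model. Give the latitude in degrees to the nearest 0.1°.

66.0°

Plate carrée: h = 1, k = sec φ along parallels.
sec φ = 2.46  ⇒  cos φ = 0.4065  ⇒  φ ≈ 66.0°.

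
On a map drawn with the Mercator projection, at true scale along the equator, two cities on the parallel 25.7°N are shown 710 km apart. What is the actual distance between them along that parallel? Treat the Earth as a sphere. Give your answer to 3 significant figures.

For Mercator, h = k = sec φ (a conformal cylindrical projection has a single point scale, 1/cos φ).
Along the parallel at 25.7°, map distances are exaggerated by k = sec 25.7° = 1.110.
True distance = 710 / 1.110 = 710 × cos 25.7° ≈ 640 km.

640 km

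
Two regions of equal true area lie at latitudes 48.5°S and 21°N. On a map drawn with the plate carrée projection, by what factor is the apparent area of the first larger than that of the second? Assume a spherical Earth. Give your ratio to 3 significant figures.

Plate carrée maps x = Rλ, y = Rφ. The meridian scale is h = 1 and the parallel scale is k = 1/cos φ = sec φ.
Areal scale at 48.5°: h·k = 1.000 × 1.509 = 1.509.
Areal scale at 21°: h·k = 1.000 × 1.071 = 1.071.
Ratio = 1.509/1.071 ≈ 1.41.

1.41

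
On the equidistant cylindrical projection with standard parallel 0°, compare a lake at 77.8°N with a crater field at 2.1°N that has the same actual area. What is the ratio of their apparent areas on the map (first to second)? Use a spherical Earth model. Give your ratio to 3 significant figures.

4.73

In the plate carrée (x = Rλ, y = Rφ), meridians are true-scale (h = 1) and parallels are stretched by k = sec φ.
Areal scale at 77.8°: h·k = 1.000 × 4.732 = 4.732.
Areal scale at 2.1°: h·k = 1.000 × 1.001 = 1.001.
Ratio = 4.732/1.001 ≈ 4.73.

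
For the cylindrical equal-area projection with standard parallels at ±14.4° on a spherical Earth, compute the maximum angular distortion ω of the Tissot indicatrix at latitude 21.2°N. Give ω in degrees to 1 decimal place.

Cylindrical equal-area (φ₀ = 14.4°): h = cos φ / cos 14.4° along meridians, k = cos 14.4° / cos φ along parallels; h·k = 1.
At 21.2°: h = 0.9626, k = 1.039; principal scales a = 1.039, b = 0.9626.
sin(ω/2) = (a − b)/(a + b) = 0.07633/2.001 = 0.03814, so ω = 2 arcsin(0.03814) ≈ 4.4°.

4.4°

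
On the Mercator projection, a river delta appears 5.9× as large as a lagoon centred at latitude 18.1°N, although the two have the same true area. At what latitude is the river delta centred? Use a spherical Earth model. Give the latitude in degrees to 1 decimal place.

67.0°

Mercator areal scale is sec²φ, so apparent-area ratio = sec²φ₁ / sec²φ₂ = cos²φ₂ / cos²φ₁.
cos²φ₂ / cos²φ₁ = 5.9  ⇒  cos φ₁ = cos 18.1° / √5.9 = 0.9505/2.429 = 0.3913.
φ₁ = arccos(0.3913) ≈ 67.0°.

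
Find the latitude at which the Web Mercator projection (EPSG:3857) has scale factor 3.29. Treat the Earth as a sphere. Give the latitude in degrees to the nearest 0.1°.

72.3°

Mercator scale is k = sec φ = 1/cos φ.
1/cos φ = 3.29  ⇒  cos φ = 0.3040  ⇒  φ = arccos(0.3040) ≈ 72.3°.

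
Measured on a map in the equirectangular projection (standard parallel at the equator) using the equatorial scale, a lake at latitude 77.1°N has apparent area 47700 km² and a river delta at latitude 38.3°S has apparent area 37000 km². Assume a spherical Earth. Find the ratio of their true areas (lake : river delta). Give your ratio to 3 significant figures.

On the plate carrée, areal scale = h·k = 1 × sec φ, so true area = apparent × cos φ.
True area of lake: 47700 × cos(77.1°) = 47700 × 0.2233 = 10650 km².
True area of river delta: 37000 × cos(38.3°) = 37000 × 0.7848 = 29040 km².
Ratio = 10650 / 29040 ≈ 0.367.

0.367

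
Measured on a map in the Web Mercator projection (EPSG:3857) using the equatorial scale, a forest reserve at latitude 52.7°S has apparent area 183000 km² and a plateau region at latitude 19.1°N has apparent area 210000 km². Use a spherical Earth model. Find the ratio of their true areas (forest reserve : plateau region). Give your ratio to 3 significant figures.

0.358

Since Mercator area scale is 1/cos²φ, the true area equals the apparent area multiplied by cos²φ.
True area of forest reserve: 183000 × cos²(52.7°) = 183000 × 0.3672 = 67200 km².
True area of plateau region: 210000 × cos²(19.1°) = 210000 × 0.8929 = 187500 km².
Ratio = 67200 / 187500 ≈ 0.358.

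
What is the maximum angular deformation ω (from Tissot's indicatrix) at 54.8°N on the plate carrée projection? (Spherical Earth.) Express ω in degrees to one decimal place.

For the equirectangular projection with φ₀ = 0 (plate carrée), h = 1 along meridians and k = sec φ along parallels.
At 54.8°: h = 1.000, k = 1.735; principal scales a = 1.735, b = 1.000.
sin(ω/2) = (a − b)/(a + b) = 0.7348/2.735 = 0.2687, so ω = 2 arcsin(0.2687) ≈ 31.2°.

31.2°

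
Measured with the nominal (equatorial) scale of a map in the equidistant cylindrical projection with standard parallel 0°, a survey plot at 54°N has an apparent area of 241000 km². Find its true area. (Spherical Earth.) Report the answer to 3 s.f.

142000 km²

For the equirectangular projection with φ₀ = 0 (plate carrée), h = 1 along meridians and k = sec φ along parallels.
Areal scale = h·k = 1 × sec φ; at 54°, h = 1.000, k = 1.701, so h·k = 1.701.
True area = apparent / (areal scale) = 241000 / 1.701 ≈ 142000 km².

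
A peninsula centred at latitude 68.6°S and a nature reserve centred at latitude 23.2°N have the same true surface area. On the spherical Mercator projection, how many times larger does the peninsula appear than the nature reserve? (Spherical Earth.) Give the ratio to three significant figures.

6.35

On Mercator, area is exaggerated by sec²φ = 1/cos²φ.
At 68.6°: sec²(68.6°) = 1/0.3649² = 7.511.
At 23.2°: sec²(23.2°) = 1/0.9191² = 1.184.
Ratio = 7.511/1.184 = cos²(23.2°)/cos²(68.6°) ≈ 6.35.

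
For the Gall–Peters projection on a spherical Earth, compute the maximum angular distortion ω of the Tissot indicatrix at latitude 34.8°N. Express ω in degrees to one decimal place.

17.1°

Gall–Peters is a cylindrical equal-area projection with standard parallels at ±45°. For cylindrical equal-area with standard parallel φ₀, h = cos φ / cos φ₀ and k = cos φ₀ / cos φ, so h·k = 1.
At 34.8°: h = 1.161, k = 0.8611; principal scales a = 1.161, b = 0.8611.
sin(ω/2) = (a − b)/(a + b) = 0.3002/2.022 = 0.1484, so ω = 2 arcsin(0.1484) ≈ 17.1°.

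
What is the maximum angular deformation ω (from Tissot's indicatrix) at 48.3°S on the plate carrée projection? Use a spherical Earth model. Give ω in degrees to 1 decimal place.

23.2°

For the equirectangular projection with φ₀ = 0 (plate carrée), h = 1 along meridians and k = sec φ along parallels.
At 48.3°: h = 1.000, k = 1.503; principal scales a = 1.503, b = 1.000.
sin(ω/2) = (a − b)/(a + b) = 0.5032/2.503 = 0.2010, so ω = 2 arcsin(0.2010) ≈ 23.2°.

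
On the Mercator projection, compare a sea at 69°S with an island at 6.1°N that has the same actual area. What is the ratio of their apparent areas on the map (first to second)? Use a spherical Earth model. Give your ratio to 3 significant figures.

Mercator is conformal with k = sec φ, so areal scale = k² = sec²φ.
At 69°: sec²(69°) = 1/0.3584² = 7.786.
At 6.1°: sec²(6.1°) = 1/0.9943² = 1.011.
Ratio = 7.786/1.011 = cos²(6.1°)/cos²(69°) ≈ 7.70.

7.70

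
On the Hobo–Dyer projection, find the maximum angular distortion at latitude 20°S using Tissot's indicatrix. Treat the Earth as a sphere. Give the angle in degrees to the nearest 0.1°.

19.3°

Hobo–Dyer is a cylindrical equal-area projection with standard parallels at ±37.5°. For cylindrical equal-area with standard parallel φ₀, h = cos φ / cos φ₀ and k = cos φ₀ / cos φ, so h·k = 1.
At 20°: h = 1.184, k = 0.8443; principal scales a = 1.184, b = 0.8443.
sin(ω/2) = (a − b)/(a + b) = 0.3402/2.029 = 0.1677, so ω = 2 arcsin(0.1677) ≈ 19.3°.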